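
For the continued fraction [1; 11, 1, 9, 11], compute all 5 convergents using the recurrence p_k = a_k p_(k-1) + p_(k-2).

Using the convergent recurrence p_i = a_i*p_{i-1} + p_{i-2}, q_i = a_i*q_{i-1} + q_{i-2} with p_{-2}=0, p_{-1}=1, q_{-2}=1, q_{-1}=0:
  i=0: a_0=1, p_0 = 1*1 + 0 = 1, q_0 = 1*0 + 1 = 1.
  i=1: a_1=11, p_1 = 11*1 + 1 = 12, q_1 = 11*1 + 0 = 11.
  i=2: a_2=1, p_2 = 1*12 + 1 = 13, q_2 = 1*11 + 1 = 12.
  i=3: a_3=9, p_3 = 9*13 + 12 = 129, q_3 = 9*12 + 11 = 119.
  i=4: a_4=11, p_4 = 11*129 + 13 = 1432, q_4 = 11*119 + 12 = 1321.

1/1, 12/11, 13/12, 129/119, 1432/1321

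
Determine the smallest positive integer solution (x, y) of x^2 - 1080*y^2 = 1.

First expand sqrt(1080) as a continued fraction. With x_i = (sqrt(1080) + m_i)/d_i and (m_0, d_0) = (0, 1): a_0 = floor(sqrt(1080)) = 32, since 32^2 = 1024 <= 1080 < 1089 = 33^2.
Iterate m_{i+1} = d_i*a_i - m_i, d_{i+1} = (1080 - m_{i+1}^2)/d_i, a_{i+1} = floor((a_0 + m_{i+1})/d_{i+1}):
  m_1 = 1*32 - 0 = 32, d_1 = (1080 - 32^2)/1 = 56/1 = 56, a_1 = floor((32 + 32)/56) = 1.
  m_2 = 56*1 - 32 = 24, d_2 = (1080 - 24^2)/56 = 504/56 = 9, a_2 = floor((32 + 24)/9) = 6.
  m_3 = 9*6 - 24 = 30, d_3 = (1080 - 30^2)/9 = 180/9 = 20, a_3 = floor((32 + 30)/20) = 3.
  m_4 = 20*3 - 30 = 30, d_4 = (1080 - 30^2)/20 = 180/20 = 9, a_4 = floor((32 + 30)/9) = 6.
  m_5 = 9*6 - 30 = 24, d_5 = (1080 - 24^2)/9 = 504/9 = 56, a_5 = floor((32 + 24)/56) = 1.
  m_6 = 56*1 - 24 = 32, d_6 = (1080 - 32^2)/56 = 56/56 = 1, a_6 = floor((32 + 32)/1) = 64.
  m_7 = 1*64 - 32 = 32, d_7 = (1080 - 32^2)/1 = 56/1 = 56: (m_7, d_7) = (m_1, d_1) = (32, 56), so from here the quotients repeat a_1, ..., a_6; the period length is 6.
So sqrt(1080) = [32; (1, 6, 3, 6, 1, 64)] with period length k = 6.
k is even, so the fundamental solution of x^2 - 1080y^2 = 1 is (p_{k-1}, q_{k-1}) = (p_5, q_5); compute convergents through index 5.
Convergents (p_i = a_i*p_{i-1} + p_{i-2}, q_i = a_i*q_{i-1} + q_{i-2} with p_{-2}=0, p_{-1}=1, q_{-2}=1, q_{-1}=0):
  i=0: a_0=32, p_0 = 32*1 + 0 = 32, q_0 = 32*0 + 1 = 1.
  i=1: a_1=1, p_1 = 1*32 + 1 = 33, q_1 = 1*1 + 0 = 1.
  i=2: a_2=6, p_2 = 6*33 + 32 = 230, q_2 = 6*1 + 1 = 7.
  i=3: a_3=3, p_3 = 3*230 + 33 = 723, q_3 = 3*7 + 1 = 22.
  i=4: a_4=6, p_4 = 6*723 + 230 = 4568, q_4 = 6*22 + 7 = 139.
  i=5: a_5=1, p_5 = 1*4568 + 723 = 5291, q_5 = 1*139 + 22 = 161.
Check: 5291^2 - 1080*161^2 = 27994681 - 27994680 = 1, so (x, y) = (5291, 161) solves the equation, and by the theorem it is the least positive solution.

(x, y) = (5291, 161)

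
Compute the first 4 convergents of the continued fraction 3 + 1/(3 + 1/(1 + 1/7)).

Using the convergent recurrence p_i = a_i*p_{i-1} + p_{i-2}, q_i = a_i*q_{i-1} + q_{i-2} with p_{-2}=0, p_{-1}=1, q_{-2}=1, q_{-1}=0:
  i=0: a_0=3, p_0 = 3*1 + 0 = 3, q_0 = 3*0 + 1 = 1.
  i=1: a_1=3, p_1 = 3*3 + 1 = 10, q_1 = 3*1 + 0 = 3.
  i=2: a_2=1, p_2 = 1*10 + 3 = 13, q_2 = 1*3 + 1 = 4.
  i=3: a_3=7, p_3 = 7*13 + 10 = 101, q_3 = 7*4 + 3 = 31.

3/1, 10/3, 13/4, 101/31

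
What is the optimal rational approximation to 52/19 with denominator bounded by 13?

Expand x = 52/19 as a continued fraction with the Euclidean algorithm:
  52 = 2*19 + 14, so a_0 = 2.
  19 = 1*14 + 5, so a_1 = 1.
  14 = 2*5 + 4, so a_2 = 2.
  5 = 1*4 + 1, so a_3 = 1.
  4 = 4*1 + 0, so a_4 = 4.
so x = [2; 1, 2, 1, 4].
Convergents (p_i = a_i*p_{i-1} + p_{i-2}, q_i = a_i*q_{i-1} + q_{i-2} with p_{-2}=0, p_{-1}=1, q_{-2}=1, q_{-1}=0), until the denominator exceeds 13:
  i=0: a_0=2, p_0 = 2*1 + 0 = 2, q_0 = 2*0 + 1 = 1.
  i=1: a_1=1, p_1 = 1*2 + 1 = 3, q_1 = 1*1 + 0 = 1.
  i=2: a_2=2, p_2 = 2*3 + 2 = 8, q_2 = 2*1 + 1 = 3.
  i=3: a_3=1, p_3 = 1*8 + 3 = 11, q_3 = 1*3 + 1 = 4.
  i=4: a_4=4, p_4 = 4*11 + 8 = 52, q_4 = 4*4 + 3 = 19.
q_4 = 19 > 13, so the last convergent with denominator <= 13 is p_3/q_3 = 11/4.
The closest fraction with denominator <= 13 is either p_3/q_3 or the intermediate fraction (k*p_3 + p_2)/(k*q_3 + q_2) with the largest k >= 1 whose denominator stays <= 13; these approach x as k grows, and every other convergent or intermediate fraction in range is farther away.
Largest k: floor((13 - q_2)/q_3) = floor((13 - 3)/4) = 2.
That gives (2*11 + 8)/(2*4 + 3) = 30/11.
Compare the errors: |x - 11/4| = |52*4 - 11*19|/(19*4) = 1/76, and |x - 30/11| = |52*11 - 30*19|/(19*11) = 2/209.
Cross-multiplying, 2*76 = 152 < 209 = 1*209, so 2/209 is smaller: the intermediate fraction 30/11 is closer to x than 11/4.

30/11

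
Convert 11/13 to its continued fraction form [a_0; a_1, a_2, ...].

[0; 1, 5, 2]

Run the Euclidean algorithm on 11 and 13; the successive quotients are the partial quotients a_0, a_1, ... (each step inverts the fractional part left over by the previous one):
  11 = 0*13 + 11, so a_0 = 0.
  13 = 1*11 + 2, so a_1 = 1.
  11 = 5*2 + 1, so a_2 = 5.
  2 = 2*1 + 0, so a_3 = 2.
The remainder reaches 0 after 4 divisions, so the expansion has 4 partial quotients, read off in order.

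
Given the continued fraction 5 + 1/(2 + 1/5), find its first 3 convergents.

Using the convergent recurrence p_i = a_i*p_{i-1} + p_{i-2}, q_i = a_i*q_{i-1} + q_{i-2} with p_{-2}=0, p_{-1}=1, q_{-2}=1, q_{-1}=0:
  i=0: a_0=5, p_0 = 5*1 + 0 = 5, q_0 = 5*0 + 1 = 1.
  i=1: a_1=2, p_1 = 2*5 + 1 = 11, q_1 = 2*1 + 0 = 2.
  i=2: a_2=5, p_2 = 5*11 + 5 = 60, q_2 = 5*2 + 1 = 11.

5/1, 11/2, 60/11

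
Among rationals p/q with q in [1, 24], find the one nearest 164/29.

130/23

Expand x = 164/29 as a continued fraction with the Euclidean algorithm:
  164 = 5*29 + 19, so a_0 = 5.
  29 = 1*19 + 10, so a_1 = 1.
  19 = 1*10 + 9, so a_2 = 1.
  10 = 1*9 + 1, so a_3 = 1.
  9 = 9*1 + 0, so a_4 = 9.
so x = [5; 1, 1, 1, 9].
Convergents (p_i = a_i*p_{i-1} + p_{i-2}, q_i = a_i*q_{i-1} + q_{i-2} with p_{-2}=0, p_{-1}=1, q_{-2}=1, q_{-1}=0), until the denominator exceeds 24:
  i=0: a_0=5, p_0 = 5*1 + 0 = 5, q_0 = 5*0 + 1 = 1.
  i=1: a_1=1, p_1 = 1*5 + 1 = 6, q_1 = 1*1 + 0 = 1.
  i=2: a_2=1, p_2 = 1*6 + 5 = 11, q_2 = 1*1 + 1 = 2.
  i=3: a_3=1, p_3 = 1*11 + 6 = 17, q_3 = 1*2 + 1 = 3.
  i=4: a_4=9, p_4 = 9*17 + 11 = 164, q_4 = 9*3 + 2 = 29.
q_4 = 29 > 24, so the last convergent with denominator <= 24 is p_3/q_3 = 17/3.
The closest fraction with denominator <= 24 is either p_3/q_3 or the intermediate fraction (k*p_3 + p_2)/(k*q_3 + q_2) with the largest k >= 1 whose denominator stays <= 24; these approach x as k grows, and every other convergent or intermediate fraction in range is farther away.
Largest k: floor((24 - q_2)/q_3) = floor((24 - 2)/3) = 7.
That gives (7*17 + 11)/(7*3 + 2) = 130/23.
Compare the errors: |x - 17/3| = |164*3 - 17*29|/(29*3) = 1/87, and |x - 130/23| = |164*23 - 130*29|/(29*23) = 2/667.
Cross-multiplying, 2*87 = 174 < 667 = 1*667, so 2/667 is smaller: the intermediate fraction 130/23 is closer to x than 17/3.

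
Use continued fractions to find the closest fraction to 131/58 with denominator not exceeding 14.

Expand x = 131/58 as a continued fraction with the Euclidean algorithm:
  131 = 2*58 + 15, so a_0 = 2.
  58 = 3*15 + 13, so a_1 = 3.
  15 = 1*13 + 2, so a_2 = 1.
  13 = 6*2 + 1, so a_3 = 6.
  2 = 2*1 + 0, so a_4 = 2.
so x = [2; 3, 1, 6, 2].
Convergents (p_i = a_i*p_{i-1} + p_{i-2}, q_i = a_i*q_{i-1} + q_{i-2} with p_{-2}=0, p_{-1}=1, q_{-2}=1, q_{-1}=0), until the denominator exceeds 14:
  i=0: a_0=2, p_0 = 2*1 + 0 = 2, q_0 = 2*0 + 1 = 1.
  i=1: a_1=3, p_1 = 3*2 + 1 = 7, q_1 = 3*1 + 0 = 3.
  i=2: a_2=1, p_2 = 1*7 + 2 = 9, q_2 = 1*3 + 1 = 4.
  i=3: a_3=6, p_3 = 6*9 + 7 = 61, q_3 = 6*4 + 3 = 27.
q_3 = 27 > 14, so the last convergent with denominator <= 14 is p_2/q_2 = 9/4.
The closest fraction with denominator <= 14 is either p_2/q_2 or the intermediate fraction (k*p_2 + p_1)/(k*q_2 + q_1) with the largest k >= 1 whose denominator stays <= 14; these approach x as k grows, and every other convergent or intermediate fraction in range is farther away.
Largest k: floor((14 - q_1)/q_2) = floor((14 - 3)/4) = 2.
That gives (2*9 + 7)/(2*4 + 3) = 25/11.
Compare the errors: |x - 9/4| = |131*4 - 9*58|/(58*4) = 2/232, and |x - 25/11| = |131*11 - 25*58|/(58*11) = 9/638.
Cross-multiplying, 2*638 = 1276 < 2088 = 9*232, so 2/232 is smaller: the convergent 9/4 is closer to x than 25/11.

9/4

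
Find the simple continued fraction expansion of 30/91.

[0; 3, 30]

Run the Euclidean algorithm on 30 and 91; the successive quotients are the partial quotients a_0, a_1, ... (each step inverts the fractional part left over by the previous one):
  30 = 0*91 + 30, so a_0 = 0.
  91 = 3*30 + 1, so a_1 = 3.
  30 = 30*1 + 0, so a_2 = 30.
The remainder reaches 0 after 3 divisions, so the expansion has 3 partial quotients, read off in order.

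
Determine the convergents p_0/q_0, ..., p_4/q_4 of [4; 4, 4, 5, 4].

Using the convergent recurrence p_i = a_i*p_{i-1} + p_{i-2}, q_i = a_i*q_{i-1} + q_{i-2} with p_{-2}=0, p_{-1}=1, q_{-2}=1, q_{-1}=0:
  i=0: a_0=4, p_0 = 4*1 + 0 = 4, q_0 = 4*0 + 1 = 1.
  i=1: a_1=4, p_1 = 4*4 + 1 = 17, q_1 = 4*1 + 0 = 4.
  i=2: a_2=4, p_2 = 4*17 + 4 = 72, q_2 = 4*4 + 1 = 17.
  i=3: a_3=5, p_3 = 5*72 + 17 = 377, q_3 = 5*17 + 4 = 89.
  i=4: a_4=4, p_4 = 4*377 + 72 = 1580, q_4 = 4*89 + 17 = 373.

4/1, 17/4, 72/17, 377/89, 1580/373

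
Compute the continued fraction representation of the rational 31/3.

[10; 3]

Run the Euclidean algorithm on 31 and 3; the successive quotients are the partial quotients a_0, a_1, ... (each step inverts the fractional part left over by the previous one):
  31 = 10*3 + 1, so a_0 = 10.
  3 = 3*1 + 0, so a_1 = 3.
The remainder reaches 0 after 2 divisions, so the expansion has 2 partial quotients, read off in order.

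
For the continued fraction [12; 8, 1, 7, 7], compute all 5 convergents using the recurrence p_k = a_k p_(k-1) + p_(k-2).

12/1, 97/8, 109/9, 860/71, 6129/506

Using the convergent recurrence p_i = a_i*p_{i-1} + p_{i-2}, q_i = a_i*q_{i-1} + q_{i-2} with p_{-2}=0, p_{-1}=1, q_{-2}=1, q_{-1}=0:
  i=0: a_0=12, p_0 = 12*1 + 0 = 12, q_0 = 12*0 + 1 = 1.
  i=1: a_1=8, p_1 = 8*12 + 1 = 97, q_1 = 8*1 + 0 = 8.
  i=2: a_2=1, p_2 = 1*97 + 12 = 109, q_2 = 1*8 + 1 = 9.
  i=3: a_3=7, p_3 = 7*109 + 97 = 860, q_3 = 7*9 + 8 = 71.
  i=4: a_4=7, p_4 = 7*860 + 109 = 6129, q_4 = 7*71 + 9 = 506.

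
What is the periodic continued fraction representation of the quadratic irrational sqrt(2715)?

Write x_i = (sqrt(2715) + m_i)/d_i with (m_0, d_0) = (0, 1). a_0 = floor(sqrt(2715)) = 52, since 52^2 = 2704 <= 2715 < 2809 = 53^2.
Iterate m_{i+1} = d_i*a_i - m_i, d_{i+1} = (2715 - m_{i+1}^2)/d_i, a_{i+1} = floor((a_0 + m_{i+1})/d_{i+1}):
  m_1 = 1*52 - 0 = 52, d_1 = (2715 - 52^2)/1 = 11/1 = 11, a_1 = floor((52 + 52)/11) = 9.
  m_2 = 11*9 - 52 = 47, d_2 = (2715 - 47^2)/11 = 506/11 = 46, a_2 = floor((52 + 47)/46) = 2.
  m_3 = 46*2 - 47 = 45, d_3 = (2715 - 45^2)/46 = 690/46 = 15, a_3 = floor((52 + 45)/15) = 6.
  m_4 = 15*6 - 45 = 45, d_4 = (2715 - 45^2)/15 = 690/15 = 46, a_4 = floor((52 + 45)/46) = 2.
  m_5 = 46*2 - 45 = 47, d_5 = (2715 - 47^2)/46 = 506/46 = 11, a_5 = floor((52 + 47)/11) = 9.
  m_6 = 11*9 - 47 = 52, d_6 = (2715 - 52^2)/11 = 11/11 = 1, a_6 = floor((52 + 52)/1) = 104.
  m_7 = 1*104 - 52 = 52, d_7 = (2715 - 52^2)/1 = 11/1 = 11: (m_7, d_7) = (m_1, d_1) = (52, 11), so from here the quotients repeat a_1, ..., a_6; the period length is 6.
Hence the expansion of sqrt(2715) is a_0 = 52 followed by the repeating block 9, 2, 6, 2, 9, 104 (period 6).

[52; (9, 2, 6, 2, 9, 104)]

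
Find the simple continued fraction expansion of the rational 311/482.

Run the Euclidean algorithm on 311 and 482; the successive quotients are the partial quotients a_0, a_1, ... (each step inverts the fractional part left over by the previous one):
  311 = 0*482 + 311, so a_0 = 0.
  482 = 1*311 + 171, so a_1 = 1.
  311 = 1*171 + 140, so a_2 = 1.
  171 = 1*140 + 31, so a_3 = 1.
  140 = 4*31 + 16, so a_4 = 4.
  31 = 1*16 + 15, so a_5 = 1.
  16 = 1*15 + 1, so a_6 = 1.
  15 = 15*1 + 0, so a_7 = 15.
The remainder reaches 0 after 8 divisions, so the expansion has 8 partial quotients, read off in order.

[0; 1, 1, 1, 4, 1, 1, 15]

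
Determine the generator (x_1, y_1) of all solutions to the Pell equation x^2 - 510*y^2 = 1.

First expand sqrt(510) as a continued fraction. With x_i = (sqrt(510) + m_i)/d_i and (m_0, d_0) = (0, 1): a_0 = floor(sqrt(510)) = 22, since 22^2 = 484 <= 510 < 529 = 23^2.
Iterate m_{i+1} = d_i*a_i - m_i, d_{i+1} = (510 - m_{i+1}^2)/d_i, a_{i+1} = floor((a_0 + m_{i+1})/d_{i+1}):
  m_1 = 1*22 - 0 = 22, d_1 = (510 - 22^2)/1 = 26/1 = 26, a_1 = floor((22 + 22)/26) = 1.
  m_2 = 26*1 - 22 = 4, d_2 = (510 - 4^2)/26 = 494/26 = 19, a_2 = floor((22 + 4)/19) = 1.
  m_3 = 19*1 - 4 = 15, d_3 = (510 - 15^2)/19 = 285/19 = 15, a_3 = floor((22 + 15)/15) = 2.
  m_4 = 15*2 - 15 = 15, d_4 = (510 - 15^2)/15 = 285/15 = 19, a_4 = floor((22 + 15)/19) = 1.
  m_5 = 19*1 - 15 = 4, d_5 = (510 - 4^2)/19 = 494/19 = 26, a_5 = floor((22 + 4)/26) = 1.
  m_6 = 26*1 - 4 = 22, d_6 = (510 - 22^2)/26 = 26/26 = 1, a_6 = floor((22 + 22)/1) = 44.
  m_7 = 1*44 - 22 = 22, d_7 = (510 - 22^2)/1 = 26/1 = 26: (m_7, d_7) = (m_1, d_1) = (22, 26), so from here the quotients repeat a_1, ..., a_6; the period length is 6.
So sqrt(510) = [22; (1, 1, 2, 1, 1, 44)] with period length k = 6.
k is even, so the fundamental solution of x^2 - 510y^2 = 1 is (p_{k-1}, q_{k-1}) = (p_5, q_5); compute convergents through index 5.
Convergents (p_i = a_i*p_{i-1} + p_{i-2}, q_i = a_i*q_{i-1} + q_{i-2} with p_{-2}=0, p_{-1}=1, q_{-2}=1, q_{-1}=0):
  i=0: a_0=22, p_0 = 22*1 + 0 = 22, q_0 = 22*0 + 1 = 1.
  i=1: a_1=1, p_1 = 1*22 + 1 = 23, q_1 = 1*1 + 0 = 1.
  i=2: a_2=1, p_2 = 1*23 + 22 = 45, q_2 = 1*1 + 1 = 2.
  i=3: a_3=2, p_3 = 2*45 + 23 = 113, q_3 = 2*2 + 1 = 5.
  i=4: a_4=1, p_4 = 1*113 + 45 = 158, q_4 = 1*5 + 2 = 7.
  i=5: a_5=1, p_5 = 1*158 + 113 = 271, q_5 = 1*7 + 5 = 12.
Check: 271^2 - 510*12^2 = 73441 - 73440 = 1, so (x, y) = (271, 12) solves the equation, and by the theorem it is the least positive solution.

(x, y) = (271, 12)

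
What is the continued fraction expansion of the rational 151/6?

Run the Euclidean algorithm on 151 and 6; the successive quotients are the partial quotients a_0, a_1, ... (each step inverts the fractional part left over by the previous one):
  151 = 25*6 + 1, so a_0 = 25.
  6 = 6*1 + 0, so a_1 = 6.
The remainder reaches 0 after 2 divisions, so the expansion has 2 partial quotients, read off in order.

[25; 6]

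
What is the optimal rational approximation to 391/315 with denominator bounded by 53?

36/29

Expand x = 391/315 as a continued fraction with the Euclidean algorithm:
  391 = 1*315 + 76, so a_0 = 1.
  315 = 4*76 + 11, so a_1 = 4.
  76 = 6*11 + 10, so a_2 = 6.
  11 = 1*10 + 1, so a_3 = 1.
  10 = 10*1 + 0, so a_4 = 10.
so x = [1; 4, 6, 1, 10].
Convergents (p_i = a_i*p_{i-1} + p_{i-2}, q_i = a_i*q_{i-1} + q_{i-2} with p_{-2}=0, p_{-1}=1, q_{-2}=1, q_{-1}=0), until the denominator exceeds 53:
  i=0: a_0=1, p_0 = 1*1 + 0 = 1, q_0 = 1*0 + 1 = 1.
  i=1: a_1=4, p_1 = 4*1 + 1 = 5, q_1 = 4*1 + 0 = 4.
  i=2: a_2=6, p_2 = 6*5 + 1 = 31, q_2 = 6*4 + 1 = 25.
  i=3: a_3=1, p_3 = 1*31 + 5 = 36, q_3 = 1*25 + 4 = 29.
  i=4: a_4=10, p_4 = 10*36 + 31 = 391, q_4 = 10*29 + 25 = 315.
q_4 = 315 > 53, so the last convergent with denominator <= 53 is p_3/q_3 = 36/29.
The closest fraction with denominator <= 53 is either p_3/q_3 or the intermediate fraction (k*p_3 + p_2)/(k*q_3 + q_2) with the largest k >= 1 whose denominator stays <= 53; these approach x as k grows, and every other convergent or intermediate fraction in range is farther away.
Largest k: floor((53 - q_2)/q_3) = floor((53 - 25)/29) = 0.
Since k = 0, no intermediate fraction beyond p_3/q_3 has denominator <= 53, so the convergent 36/29 is the closest (its error is |391*29 - 36*315|/(315*29) = 1/9135).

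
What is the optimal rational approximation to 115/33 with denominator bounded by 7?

7/2

Expand x = 115/33 as a continued fraction with the Euclidean algorithm:
  115 = 3*33 + 16, so a_0 = 3.
  33 = 2*16 + 1, so a_1 = 2.
  16 = 16*1 + 0, so a_2 = 16.
so x = [3; 2, 16].
Convergents (p_i = a_i*p_{i-1} + p_{i-2}, q_i = a_i*q_{i-1} + q_{i-2} with p_{-2}=0, p_{-1}=1, q_{-2}=1, q_{-1}=0), until the denominator exceeds 7:
  i=0: a_0=3, p_0 = 3*1 + 0 = 3, q_0 = 3*0 + 1 = 1.
  i=1: a_1=2, p_1 = 2*3 + 1 = 7, q_1 = 2*1 + 0 = 2.
  i=2: a_2=16, p_2 = 16*7 + 3 = 115, q_2 = 16*2 + 1 = 33.
q_2 = 33 > 7, so the last convergent with denominator <= 7 is p_1/q_1 = 7/2.
The closest fraction with denominator <= 7 is either p_1/q_1 or the intermediate fraction (k*p_1 + p_0)/(k*q_1 + q_0) with the largest k >= 1 whose denominator stays <= 7; these approach x as k grows, and every other convergent or intermediate fraction in range is farther away.
Largest k: floor((7 - q_0)/q_1) = floor((7 - 1)/2) = 3.
That gives (3*7 + 3)/(3*2 + 1) = 24/7.
Compare the errors: |x - 7/2| = |115*2 - 7*33|/(33*2) = 1/66, and |x - 24/7| = |115*7 - 24*33|/(33*7) = 13/231.
Cross-multiplying, 1*231 = 231 < 858 = 13*66, so 1/66 is smaller: the convergent 7/2 is closer to x than 24/7.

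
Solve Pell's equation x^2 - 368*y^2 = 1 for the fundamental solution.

First expand sqrt(368) as a continued fraction. With x_i = (sqrt(368) + m_i)/d_i and (m_0, d_0) = (0, 1): a_0 = floor(sqrt(368)) = 19, since 19^2 = 361 <= 368 < 400 = 20^2.
Iterate m_{i+1} = d_i*a_i - m_i, d_{i+1} = (368 - m_{i+1}^2)/d_i, a_{i+1} = floor((a_0 + m_{i+1})/d_{i+1}):
  m_1 = 1*19 - 0 = 19, d_1 = (368 - 19^2)/1 = 7/1 = 7, a_1 = floor((19 + 19)/7) = 5.
  m_2 = 7*5 - 19 = 16, d_2 = (368 - 16^2)/7 = 112/7 = 16, a_2 = floor((19 + 16)/16) = 2.
  m_3 = 16*2 - 16 = 16, d_3 = (368 - 16^2)/16 = 112/16 = 7, a_3 = floor((19 + 16)/7) = 5.
  m_4 = 7*5 - 16 = 19, d_4 = (368 - 19^2)/7 = 7/7 = 1, a_4 = floor((19 + 19)/1) = 38.
  m_5 = 1*38 - 19 = 19, d_5 = (368 - 19^2)/1 = 7/1 = 7: (m_5, d_5) = (m_1, d_1) = (19, 7), so from here the quotients repeat a_1, ..., a_4; the period length is 4.
So sqrt(368) = [19; (5, 2, 5, 38)] with period length k = 4.
k is even, so the fundamental solution of x^2 - 368y^2 = 1 is (p_{k-1}, q_{k-1}) = (p_3, q_3); compute convergents through index 3.
Convergents (p_i = a_i*p_{i-1} + p_{i-2}, q_i = a_i*q_{i-1} + q_{i-2} with p_{-2}=0, p_{-1}=1, q_{-2}=1, q_{-1}=0):
  i=0: a_0=19, p_0 = 19*1 + 0 = 19, q_0 = 19*0 + 1 = 1.
  i=1: a_1=5, p_1 = 5*19 + 1 = 96, q_1 = 5*1 + 0 = 5.
  i=2: a_2=2, p_2 = 2*96 + 19 = 211, q_2 = 2*5 + 1 = 11.
  i=3: a_3=5, p_3 = 5*211 + 96 = 1151, q_3 = 5*11 + 5 = 60.
Check: 1151^2 - 368*60^2 = 1324801 - 1324800 = 1, so (x, y) = (1151, 60) solves the equation, and by the theorem it is the least positive solution.

(x, y) = (1151, 60)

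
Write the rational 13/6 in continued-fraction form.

[2; 6]

Run the Euclidean algorithm on 13 and 6; the successive quotients are the partial quotients a_0, a_1, ... (each step inverts the fractional part left over by the previous one):
  13 = 2*6 + 1, so a_0 = 2.
  6 = 6*1 + 0, so a_1 = 6.
The remainder reaches 0 after 2 divisions, so the expansion has 2 partial quotients, read off in order.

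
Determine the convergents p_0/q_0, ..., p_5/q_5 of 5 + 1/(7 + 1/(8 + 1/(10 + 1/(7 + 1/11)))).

5/1, 36/7, 293/57, 2966/577, 21055/4096, 234571/45633

Using the convergent recurrence p_i = a_i*p_{i-1} + p_{i-2}, q_i = a_i*q_{i-1} + q_{i-2} with p_{-2}=0, p_{-1}=1, q_{-2}=1, q_{-1}=0:
  i=0: a_0=5, p_0 = 5*1 + 0 = 5, q_0 = 5*0 + 1 = 1.
  i=1: a_1=7, p_1 = 7*5 + 1 = 36, q_1 = 7*1 + 0 = 7.
  i=2: a_2=8, p_2 = 8*36 + 5 = 293, q_2 = 8*7 + 1 = 57.
  i=3: a_3=10, p_3 = 10*293 + 36 = 2966, q_3 = 10*57 + 7 = 577.
  i=4: a_4=7, p_4 = 7*2966 + 293 = 21055, q_4 = 7*577 + 57 = 4096.
  i=5: a_5=11, p_5 = 11*21055 + 2966 = 234571, q_5 = 11*4096 + 577 = 45633.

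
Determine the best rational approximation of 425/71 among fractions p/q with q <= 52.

Expand x = 425/71 as a continued fraction with the Euclidean algorithm:
  425 = 5*71 + 70, so a_0 = 5.
  71 = 1*70 + 1, so a_1 = 1.
  70 = 70*1 + 0, so a_2 = 70.
so x = [5; 1, 70].
Convergents (p_i = a_i*p_{i-1} + p_{i-2}, q_i = a_i*q_{i-1} + q_{i-2} with p_{-2}=0, p_{-1}=1, q_{-2}=1, q_{-1}=0), until the denominator exceeds 52:
  i=0: a_0=5, p_0 = 5*1 + 0 = 5, q_0 = 5*0 + 1 = 1.
  i=1: a_1=1, p_1 = 1*5 + 1 = 6, q_1 = 1*1 + 0 = 1.
  i=2: a_2=70, p_2 = 70*6 + 5 = 425, q_2 = 70*1 + 1 = 71.
q_2 = 71 > 52, so the last convergent with denominator <= 52 is p_1/q_1 = 6/1.
The closest fraction with denominator <= 52 is either p_1/q_1 or the intermediate fraction (k*p_1 + p_0)/(k*q_1 + q_0) with the largest k >= 1 whose denominator stays <= 52; these approach x as k grows, and every other convergent or intermediate fraction in range is farther away.
Largest k: floor((52 - q_0)/q_1) = floor((52 - 1)/1) = 51.
That gives (51*6 + 5)/(51*1 + 1) = 311/52.
Compare the errors: |x - 6/1| = |425*1 - 6*71|/(71*1) = 1/71, and |x - 311/52| = |425*52 - 311*71|/(71*52) = 19/3692.
Cross-multiplying, 19*71 = 1349 < 3692 = 1*3692, so 19/3692 is smaller: the intermediate fraction 311/52 is closer to x than 6/1.

311/52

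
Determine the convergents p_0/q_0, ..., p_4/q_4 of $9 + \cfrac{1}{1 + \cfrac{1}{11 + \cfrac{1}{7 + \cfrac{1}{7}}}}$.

Using the convergent recurrence p_i = a_i*p_{i-1} + p_{i-2}, q_i = a_i*q_{i-1} + q_{i-2} with p_{-2}=0, p_{-1}=1, q_{-2}=1, q_{-1}=0:
  i=0: a_0=9, p_0 = 9*1 + 0 = 9, q_0 = 9*0 + 1 = 1.
  i=1: a_1=1, p_1 = 1*9 + 1 = 10, q_1 = 1*1 + 0 = 1.
  i=2: a_2=11, p_2 = 11*10 + 9 = 119, q_2 = 11*1 + 1 = 12.
  i=3: a_3=7, p_3 = 7*119 + 10 = 843, q_3 = 7*12 + 1 = 85.
  i=4: a_4=7, p_4 = 7*843 + 119 = 6020, q_4 = 7*85 + 12 = 607.

9/1, 10/1, 119/12, 843/85, 6020/607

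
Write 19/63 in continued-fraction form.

[0; 3, 3, 6]

Run the Euclidean algorithm on 19 and 63; the successive quotients are the partial quotients a_0, a_1, ... (each step inverts the fractional part left over by the previous one):
  19 = 0*63 + 19, so a_0 = 0.
  63 = 3*19 + 6, so a_1 = 3.
  19 = 3*6 + 1, so a_2 = 3.
  6 = 6*1 + 0, so a_3 = 6.
The remainder reaches 0 after 4 divisions, so the expansion has 4 partial quotients, read off in order.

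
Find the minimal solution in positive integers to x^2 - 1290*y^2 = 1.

First expand sqrt(1290) as a continued fraction. With x_i = (sqrt(1290) + m_i)/d_i and (m_0, d_0) = (0, 1): a_0 = floor(sqrt(1290)) = 35, since 35^2 = 1225 <= 1290 < 1296 = 36^2.
Iterate m_{i+1} = d_i*a_i - m_i, d_{i+1} = (1290 - m_{i+1}^2)/d_i, a_{i+1} = floor((a_0 + m_{i+1})/d_{i+1}):
  m_1 = 1*35 - 0 = 35, d_1 = (1290 - 35^2)/1 = 65/1 = 65, a_1 = floor((35 + 35)/65) = 1.
  m_2 = 65*1 - 35 = 30, d_2 = (1290 - 30^2)/65 = 390/65 = 6, a_2 = floor((35 + 30)/6) = 10.
  m_3 = 6*10 - 30 = 30, d_3 = (1290 - 30^2)/6 = 390/6 = 65, a_3 = floor((35 + 30)/65) = 1.
  m_4 = 65*1 - 30 = 35, d_4 = (1290 - 35^2)/65 = 65/65 = 1, a_4 = floor((35 + 35)/1) = 70.
  m_5 = 1*70 - 35 = 35, d_5 = (1290 - 35^2)/1 = 65/1 = 65: (m_5, d_5) = (m_1, d_1) = (35, 65), so from here the quotients repeat a_1, ..., a_4; the period length is 4.
So sqrt(1290) = [35; (1, 10, 1, 70)] with period length k = 4.
k is even, so the fundamental solution of x^2 - 1290y^2 = 1 is (p_{k-1}, q_{k-1}) = (p_3, q_3); compute convergents through index 3.
Convergents (p_i = a_i*p_{i-1} + p_{i-2}, q_i = a_i*q_{i-1} + q_{i-2} with p_{-2}=0, p_{-1}=1, q_{-2}=1, q_{-1}=0):
  i=0: a_0=35, p_0 = 35*1 + 0 = 35, q_0 = 35*0 + 1 = 1.
  i=1: a_1=1, p_1 = 1*35 + 1 = 36, q_1 = 1*1 + 0 = 1.
  i=2: a_2=10, p_2 = 10*36 + 35 = 395, q_2 = 10*1 + 1 = 11.
  i=3: a_3=1, p_3 = 1*395 + 36 = 431, q_3 = 1*11 + 1 = 12.
Check: 431^2 - 1290*12^2 = 185761 - 185760 = 1, so (x, y) = (431, 12) solves the equation, and by the theorem it is the least positive solution.

(x, y) = (431, 12)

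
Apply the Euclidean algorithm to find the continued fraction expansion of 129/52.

[2; 2, 12, 2]

Run the Euclidean algorithm on 129 and 52; the successive quotients are the partial quotients a_0, a_1, ... (each step inverts the fractional part left over by the previous one):
  129 = 2*52 + 25, so a_0 = 2.
  52 = 2*25 + 2, so a_1 = 2.
  25 = 12*2 + 1, so a_2 = 12.
  2 = 2*1 + 0, so a_3 = 2.
The remainder reaches 0 after 4 divisions, so the expansion has 4 partial quotients, read off in order.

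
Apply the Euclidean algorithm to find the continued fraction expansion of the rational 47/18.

[2; 1, 1, 1, 1, 3]

Run the Euclidean algorithm on 47 and 18; the successive quotients are the partial quotients a_0, a_1, ... (each step inverts the fractional part left over by the previous one):
  47 = 2*18 + 11, so a_0 = 2.
  18 = 1*11 + 7, so a_1 = 1.
  11 = 1*7 + 4, so a_2 = 1.
  7 = 1*4 + 3, so a_3 = 1.
  4 = 1*3 + 1, so a_4 = 1.
  3 = 3*1 + 0, so a_5 = 3.
The remainder reaches 0 after 6 divisions, so the expansion has 6 partial quotients, read off in order.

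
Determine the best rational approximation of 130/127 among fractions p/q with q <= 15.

1/1

Expand x = 130/127 as a continued fraction with the Euclidean algorithm:
  130 = 1*127 + 3, so a_0 = 1.
  127 = 42*3 + 1, so a_1 = 42.
  3 = 3*1 + 0, so a_2 = 3.
so x = [1; 42, 3].
Convergents (p_i = a_i*p_{i-1} + p_{i-2}, q_i = a_i*q_{i-1} + q_{i-2} with p_{-2}=0, p_{-1}=1, q_{-2}=1, q_{-1}=0), until the denominator exceeds 15:
  i=0: a_0=1, p_0 = 1*1 + 0 = 1, q_0 = 1*0 + 1 = 1.
  i=1: a_1=42, p_1 = 42*1 + 1 = 43, q_1 = 42*1 + 0 = 42.
q_1 = 42 > 15, so the last convergent with denominator <= 15 is p_0/q_0 = 1/1.
The closest fraction with denominator <= 15 is either p_0/q_0 or the intermediate fraction (k*p_0 + p_{-1})/(k*q_0 + q_{-1}) with the largest k >= 1 whose denominator stays <= 15; these approach x as k grows, and every other convergent or intermediate fraction in range is farther away.
Largest k: floor((15 - q_{-1})/q_0) = floor((15 - 0)/1) = 15 (using the seeds p_{-1} = 1, q_{-1} = 0).
That gives (15*1 + 1)/(15*1 + 0) = 16/15.
Compare the errors: |x - 1/1| = |130*1 - 1*127|/(127*1) = 3/127, and |x - 16/15| = |130*15 - 16*127|/(127*15) = 82/1905.
Cross-multiplying, 3*1905 = 5715 < 10414 = 82*127, so 3/127 is smaller: the convergent 1/1 is closer to x than 16/15.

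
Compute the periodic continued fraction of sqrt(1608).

Write x_i = (sqrt(1608) + m_i)/d_i with (m_0, d_0) = (0, 1). a_0 = floor(sqrt(1608)) = 40, since 40^2 = 1600 <= 1608 < 1681 = 41^2.
Iterate m_{i+1} = d_i*a_i - m_i, d_{i+1} = (1608 - m_{i+1}^2)/d_i, a_{i+1} = floor((a_0 + m_{i+1})/d_{i+1}):
  m_1 = 1*40 - 0 = 40, d_1 = (1608 - 40^2)/1 = 8/1 = 8, a_1 = floor((40 + 40)/8) = 10.
  m_2 = 8*10 - 40 = 40, d_2 = (1608 - 40^2)/8 = 8/8 = 1, a_2 = floor((40 + 40)/1) = 80.
  m_3 = 1*80 - 40 = 40, d_3 = (1608 - 40^2)/1 = 8/1 = 8: (m_3, d_3) = (m_1, d_1) = (40, 8), so from here the quotients repeat a_1, a_2; the period length is 2.
Hence the expansion of sqrt(1608) is a_0 = 40 followed by the repeating block 10, 80 (period 2).

[40; (10, 80)]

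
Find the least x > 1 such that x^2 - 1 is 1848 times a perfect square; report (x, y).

First expand sqrt(1848) as a continued fraction. With x_i = (sqrt(1848) + m_i)/d_i and (m_0, d_0) = (0, 1): a_0 = floor(sqrt(1848)) = 42, since 42^2 = 1764 <= 1848 < 1849 = 43^2.
Iterate m_{i+1} = d_i*a_i - m_i, d_{i+1} = (1848 - m_{i+1}^2)/d_i, a_{i+1} = floor((a_0 + m_{i+1})/d_{i+1}):
  m_1 = 1*42 - 0 = 42, d_1 = (1848 - 42^2)/1 = 84/1 = 84, a_1 = floor((42 + 42)/84) = 1.
  m_2 = 84*1 - 42 = 42, d_2 = (1848 - 42^2)/84 = 84/84 = 1, a_2 = floor((42 + 42)/1) = 84.
  m_3 = 1*84 - 42 = 42, d_3 = (1848 - 42^2)/1 = 84/1 = 84: (m_3, d_3) = (m_1, d_1) = (42, 84), so from here the quotients repeat a_1, a_2; the period length is 2.
So sqrt(1848) = [42; (1, 84)] with period length k = 2.
k is even, so the fundamental solution of x^2 - 1848y^2 = 1 is (p_{k-1}, q_{k-1}) = (p_1, q_1); compute convergents through index 1.
Convergents (p_i = a_i*p_{i-1} + p_{i-2}, q_i = a_i*q_{i-1} + q_{i-2} with p_{-2}=0, p_{-1}=1, q_{-2}=1, q_{-1}=0):
  i=0: a_0=42, p_0 = 42*1 + 0 = 42, q_0 = 42*0 + 1 = 1.
  i=1: a_1=1, p_1 = 1*42 + 1 = 43, q_1 = 1*1 + 0 = 1.
Check: 43^2 - 1848*1^2 = 1849 - 1848 = 1, so (x, y) = (43, 1) solves the equation, and by the theorem it is the least positive solution.

(x, y) = (43, 1)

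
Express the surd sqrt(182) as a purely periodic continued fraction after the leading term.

[13; (2, 26)]

Write x_i = (sqrt(182) + m_i)/d_i with (m_0, d_0) = (0, 1). a_0 = floor(sqrt(182)) = 13, since 13^2 = 169 <= 182 < 196 = 14^2.
Iterate m_{i+1} = d_i*a_i - m_i, d_{i+1} = (182 - m_{i+1}^2)/d_i, a_{i+1} = floor((a_0 + m_{i+1})/d_{i+1}):
  m_1 = 1*13 - 0 = 13, d_1 = (182 - 13^2)/1 = 13/1 = 13, a_1 = floor((13 + 13)/13) = 2.
  m_2 = 13*2 - 13 = 13, d_2 = (182 - 13^2)/13 = 13/13 = 1, a_2 = floor((13 + 13)/1) = 26.
  m_3 = 1*26 - 13 = 13, d_3 = (182 - 13^2)/1 = 13/1 = 13: (m_3, d_3) = (m_1, d_1) = (13, 13), so from here the quotients repeat a_1, a_2; the period length is 2.
Hence the expansion of sqrt(182) is a_0 = 13 followed by the repeating block 2, 26 (period 2).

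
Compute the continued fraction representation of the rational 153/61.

[2; 1, 1, 30]

Run the Euclidean algorithm on 153 and 61; the successive quotients are the partial quotients a_0, a_1, ... (each step inverts the fractional part left over by the previous one):
  153 = 2*61 + 31, so a_0 = 2.
  61 = 1*31 + 30, so a_1 = 1.
  31 = 1*30 + 1, so a_2 = 1.
  30 = 30*1 + 0, so a_3 = 30.
The remainder reaches 0 after 4 divisions, so the expansion has 4 partial quotients, read off in order.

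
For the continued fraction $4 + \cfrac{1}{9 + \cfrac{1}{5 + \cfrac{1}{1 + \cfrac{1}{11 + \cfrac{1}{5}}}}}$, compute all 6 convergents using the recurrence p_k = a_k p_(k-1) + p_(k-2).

Using the convergent recurrence p_i = a_i*p_{i-1} + p_{i-2}, q_i = a_i*q_{i-1} + q_{i-2} with p_{-2}=0, p_{-1}=1, q_{-2}=1, q_{-1}=0:
  i=0: a_0=4, p_0 = 4*1 + 0 = 4, q_0 = 4*0 + 1 = 1.
  i=1: a_1=9, p_1 = 9*4 + 1 = 37, q_1 = 9*1 + 0 = 9.
  i=2: a_2=5, p_2 = 5*37 + 4 = 189, q_2 = 5*9 + 1 = 46.
  i=3: a_3=1, p_3 = 1*189 + 37 = 226, q_3 = 1*46 + 9 = 55.
  i=4: a_4=11, p_4 = 11*226 + 189 = 2675, q_4 = 11*55 + 46 = 651.
  i=5: a_5=5, p_5 = 5*2675 + 226 = 13601, q_5 = 5*651 + 55 = 3310.

4/1, 37/9, 189/46, 226/55, 2675/651, 13601/3310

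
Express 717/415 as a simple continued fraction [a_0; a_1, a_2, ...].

Run the Euclidean algorithm on 717 and 415; the successive quotients are the partial quotients a_0, a_1, ... (each step inverts the fractional part left over by the previous one):
  717 = 1*415 + 302, so a_0 = 1.
  415 = 1*302 + 113, so a_1 = 1.
  302 = 2*113 + 76, so a_2 = 2.
  113 = 1*76 + 37, so a_3 = 1.
  76 = 2*37 + 2, so a_4 = 2.
  37 = 18*2 + 1, so a_5 = 18.
  2 = 2*1 + 0, so a_6 = 2.
The remainder reaches 0 after 7 divisions, so the expansion has 7 partial quotients, read off in order.

[1; 1, 2, 1, 2, 18, 2]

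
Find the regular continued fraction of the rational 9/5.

Run the Euclidean algorithm on 9 and 5; the successive quotients are the partial quotients a_0, a_1, ... (each step inverts the fractional part left over by the previous one):
  9 = 1*5 + 4, so a_0 = 1.
  5 = 1*4 + 1, so a_1 = 1.
  4 = 4*1 + 0, so a_2 = 4.
The remainder reaches 0 after 3 divisions, so the expansion has 3 partial quotients, read off in order.

[1; 1, 4]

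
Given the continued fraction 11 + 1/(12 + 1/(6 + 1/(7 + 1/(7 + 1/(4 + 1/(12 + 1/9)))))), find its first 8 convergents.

11/1, 133/12, 809/73, 5796/523, 41381/3734, 171320/15459, 2097221/189242, 19046309/1718637

Using the convergent recurrence p_i = a_i*p_{i-1} + p_{i-2}, q_i = a_i*q_{i-1} + q_{i-2} with p_{-2}=0, p_{-1}=1, q_{-2}=1, q_{-1}=0:
  i=0: a_0=11, p_0 = 11*1 + 0 = 11, q_0 = 11*0 + 1 = 1.
  i=1: a_1=12, p_1 = 12*11 + 1 = 133, q_1 = 12*1 + 0 = 12.
  i=2: a_2=6, p_2 = 6*133 + 11 = 809, q_2 = 6*12 + 1 = 73.
  i=3: a_3=7, p_3 = 7*809 + 133 = 5796, q_3 = 7*73 + 12 = 523.
  i=4: a_4=7, p_4 = 7*5796 + 809 = 41381, q_4 = 7*523 + 73 = 3734.
  i=5: a_5=4, p_5 = 4*41381 + 5796 = 171320, q_5 = 4*3734 + 523 = 15459.
  i=6: a_6=12, p_6 = 12*171320 + 41381 = 2097221, q_6 = 12*15459 + 3734 = 189242.
  i=7: a_7=9, p_7 = 9*2097221 + 171320 = 19046309, q_7 = 9*189242 + 15459 = 1718637.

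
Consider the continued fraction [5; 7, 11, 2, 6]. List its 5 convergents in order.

Using the convergent recurrence p_i = a_i*p_{i-1} + p_{i-2}, q_i = a_i*q_{i-1} + q_{i-2} with p_{-2}=0, p_{-1}=1, q_{-2}=1, q_{-1}=0:
  i=0: a_0=5, p_0 = 5*1 + 0 = 5, q_0 = 5*0 + 1 = 1.
  i=1: a_1=7, p_1 = 7*5 + 1 = 36, q_1 = 7*1 + 0 = 7.
  i=2: a_2=11, p_2 = 11*36 + 5 = 401, q_2 = 11*7 + 1 = 78.
  i=3: a_3=2, p_3 = 2*401 + 36 = 838, q_3 = 2*78 + 7 = 163.
  i=4: a_4=6, p_4 = 6*838 + 401 = 5429, q_4 = 6*163 + 78 = 1056.

5/1, 36/7, 401/78, 838/163, 5429/1056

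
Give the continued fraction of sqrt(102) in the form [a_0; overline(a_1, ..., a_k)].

[10; overline(10, 20)]

Write x_i = (sqrt(102) + m_i)/d_i with (m_0, d_0) = (0, 1). a_0 = floor(sqrt(102)) = 10, since 10^2 = 100 <= 102 < 121 = 11^2.
Iterate m_{i+1} = d_i*a_i - m_i, d_{i+1} = (102 - m_{i+1}^2)/d_i, a_{i+1} = floor((a_0 + m_{i+1})/d_{i+1}):
  m_1 = 1*10 - 0 = 10, d_1 = (102 - 10^2)/1 = 2/1 = 2, a_1 = floor((10 + 10)/2) = 10.
  m_2 = 2*10 - 10 = 10, d_2 = (102 - 10^2)/2 = 2/2 = 1, a_2 = floor((10 + 10)/1) = 20.
  m_3 = 1*20 - 10 = 10, d_3 = (102 - 10^2)/1 = 2/1 = 2: (m_3, d_3) = (m_1, d_1) = (10, 2), so from here the quotients repeat a_1, a_2; the period length is 2.
Hence the expansion of sqrt(102) is a_0 = 10 followed by the repeating block 10, 20 (period 2).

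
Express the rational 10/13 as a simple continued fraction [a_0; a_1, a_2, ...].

[0; 1, 3, 3]

Run the Euclidean algorithm on 10 and 13; the successive quotients are the partial quotients a_0, a_1, ... (each step inverts the fractional part left over by the previous one):
  10 = 0*13 + 10, so a_0 = 0.
  13 = 1*10 + 3, so a_1 = 1.
  10 = 3*3 + 1, so a_2 = 3.
  3 = 3*1 + 0, so a_3 = 3.
The remainder reaches 0 after 4 divisions, so the expansion has 4 partial quotients, read off in order.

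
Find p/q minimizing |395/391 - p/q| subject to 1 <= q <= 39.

1/1

Expand x = 395/391 as a continued fraction with the Euclidean algorithm:
  395 = 1*391 + 4, so a_0 = 1.
  391 = 97*4 + 3, so a_1 = 97.
  4 = 1*3 + 1, so a_2 = 1.
  3 = 3*1 + 0, so a_3 = 3.
so x = [1; 97, 1, 3].
Convergents (p_i = a_i*p_{i-1} + p_{i-2}, q_i = a_i*q_{i-1} + q_{i-2} with p_{-2}=0, p_{-1}=1, q_{-2}=1, q_{-1}=0), until the denominator exceeds 39:
  i=0: a_0=1, p_0 = 1*1 + 0 = 1, q_0 = 1*0 + 1 = 1.
  i=1: a_1=97, p_1 = 97*1 + 1 = 98, q_1 = 97*1 + 0 = 97.
q_1 = 97 > 39, so the last convergent with denominator <= 39 is p_0/q_0 = 1/1.
The closest fraction with denominator <= 39 is either p_0/q_0 or the intermediate fraction (k*p_0 + p_{-1})/(k*q_0 + q_{-1}) with the largest k >= 1 whose denominator stays <= 39; these approach x as k grows, and every other convergent or intermediate fraction in range is farther away.
Largest k: floor((39 - q_{-1})/q_0) = floor((39 - 0)/1) = 39 (using the seeds p_{-1} = 1, q_{-1} = 0).
That gives (39*1 + 1)/(39*1 + 0) = 40/39.
Compare the errors: |x - 1/1| = |395*1 - 1*391|/(391*1) = 4/391, and |x - 40/39| = |395*39 - 40*391|/(391*39) = 235/15249.
Cross-multiplying, 4*15249 = 60996 < 91885 = 235*391, so 4/391 is smaller: the convergent 1/1 is closer to x than 40/39.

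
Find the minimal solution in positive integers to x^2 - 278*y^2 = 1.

(x, y) = (2501, 150)

First expand sqrt(278) as a continued fraction. With x_i = (sqrt(278) + m_i)/d_i and (m_0, d_0) = (0, 1): a_0 = floor(sqrt(278)) = 16, since 16^2 = 256 <= 278 < 289 = 17^2.
Iterate m_{i+1} = d_i*a_i - m_i, d_{i+1} = (278 - m_{i+1}^2)/d_i, a_{i+1} = floor((a_0 + m_{i+1})/d_{i+1}):
  m_1 = 1*16 - 0 = 16, d_1 = (278 - 16^2)/1 = 22/1 = 22, a_1 = floor((16 + 16)/22) = 1.
  m_2 = 22*1 - 16 = 6, d_2 = (278 - 6^2)/22 = 242/22 = 11, a_2 = floor((16 + 6)/11) = 2.
  m_3 = 11*2 - 6 = 16, d_3 = (278 - 16^2)/11 = 22/11 = 2, a_3 = floor((16 + 16)/2) = 16.
  m_4 = 2*16 - 16 = 16, d_4 = (278 - 16^2)/2 = 22/2 = 11, a_4 = floor((16 + 16)/11) = 2.
  m_5 = 11*2 - 16 = 6, d_5 = (278 - 6^2)/11 = 242/11 = 22, a_5 = floor((16 + 6)/22) = 1.
  m_6 = 22*1 - 6 = 16, d_6 = (278 - 16^2)/22 = 22/22 = 1, a_6 = floor((16 + 16)/1) = 32.
  m_7 = 1*32 - 16 = 16, d_7 = (278 - 16^2)/1 = 22/1 = 22: (m_7, d_7) = (m_1, d_1) = (16, 22), so from here the quotients repeat a_1, ..., a_6; the period length is 6.
So sqrt(278) = [16; (1, 2, 16, 2, 1, 32)] with period length k = 6.
k is even, so the fundamental solution of x^2 - 278y^2 = 1 is (p_{k-1}, q_{k-1}) = (p_5, q_5); compute convergents through index 5.
Convergents (p_i = a_i*p_{i-1} + p_{i-2}, q_i = a_i*q_{i-1} + q_{i-2} with p_{-2}=0, p_{-1}=1, q_{-2}=1, q_{-1}=0):
  i=0: a_0=16, p_0 = 16*1 + 0 = 16, q_0 = 16*0 + 1 = 1.
  i=1: a_1=1, p_1 = 1*16 + 1 = 17, q_1 = 1*1 + 0 = 1.
  i=2: a_2=2, p_2 = 2*17 + 16 = 50, q_2 = 2*1 + 1 = 3.
  i=3: a_3=16, p_3 = 16*50 + 17 = 817, q_3 = 16*3 + 1 = 49.
  i=4: a_4=2, p_4 = 2*817 + 50 = 1684, q_4 = 2*49 + 3 = 101.
  i=5: a_5=1, p_5 = 1*1684 + 817 = 2501, q_5 = 1*101 + 49 = 150.
Check: 2501^2 - 278*150^2 = 6255001 - 6255000 = 1, so (x, y) = (2501, 150) solves the equation, and by the theorem it is the least positive solution.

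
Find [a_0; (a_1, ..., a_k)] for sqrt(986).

[31; (2, 2, 62)]

Write x_i = (sqrt(986) + m_i)/d_i with (m_0, d_0) = (0, 1). a_0 = floor(sqrt(986)) = 31, since 31^2 = 961 <= 986 < 1024 = 32^2.
Iterate m_{i+1} = d_i*a_i - m_i, d_{i+1} = (986 - m_{i+1}^2)/d_i, a_{i+1} = floor((a_0 + m_{i+1})/d_{i+1}):
  m_1 = 1*31 - 0 = 31, d_1 = (986 - 31^2)/1 = 25/1 = 25, a_1 = floor((31 + 31)/25) = 2.
  m_2 = 25*2 - 31 = 19, d_2 = (986 - 19^2)/25 = 625/25 = 25, a_2 = floor((31 + 19)/25) = 2.
  m_3 = 25*2 - 19 = 31, d_3 = (986 - 31^2)/25 = 25/25 = 1, a_3 = floor((31 + 31)/1) = 62.
  m_4 = 1*62 - 31 = 31, d_4 = (986 - 31^2)/1 = 25/1 = 25: (m_4, d_4) = (m_1, d_1) = (31, 25), so from here the quotients repeat a_1, ..., a_3; the period length is 3.
Hence the expansion of sqrt(986) is a_0 = 31 followed by the repeating block 2, 2, 62 (period 3).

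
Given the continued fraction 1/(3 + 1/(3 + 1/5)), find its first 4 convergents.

Using the convergent recurrence p_i = a_i*p_{i-1} + p_{i-2}, q_i = a_i*q_{i-1} + q_{i-2} with p_{-2}=0, p_{-1}=1, q_{-2}=1, q_{-1}=0:
  i=0: a_0=0, p_0 = 0*1 + 0 = 0, q_0 = 0*0 + 1 = 1.
  i=1: a_1=3, p_1 = 3*0 + 1 = 1, q_1 = 3*1 + 0 = 3.
  i=2: a_2=3, p_2 = 3*1 + 0 = 3, q_2 = 3*3 + 1 = 10.
  i=3: a_3=5, p_3 = 5*3 + 1 = 16, q_3 = 5*10 + 3 = 53.

0/1, 1/3, 3/10, 16/53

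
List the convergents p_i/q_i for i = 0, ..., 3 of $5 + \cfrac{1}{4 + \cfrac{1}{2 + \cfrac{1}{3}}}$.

5/1, 21/4, 47/9, 162/31

Using the convergent recurrence p_i = a_i*p_{i-1} + p_{i-2}, q_i = a_i*q_{i-1} + q_{i-2} with p_{-2}=0, p_{-1}=1, q_{-2}=1, q_{-1}=0:
  i=0: a_0=5, p_0 = 5*1 + 0 = 5, q_0 = 5*0 + 1 = 1.
  i=1: a_1=4, p_1 = 4*5 + 1 = 21, q_1 = 4*1 + 0 = 4.
  i=2: a_2=2, p_2 = 2*21 + 5 = 47, q_2 = 2*4 + 1 = 9.
  i=3: a_3=3, p_3 = 3*47 + 21 = 162, q_3 = 3*9 + 4 = 31.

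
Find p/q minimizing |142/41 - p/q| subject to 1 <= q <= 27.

Expand x = 142/41 as a continued fraction with the Euclidean algorithm:
  142 = 3*41 + 19, so a_0 = 3.
  41 = 2*19 + 3, so a_1 = 2.
  19 = 6*3 + 1, so a_2 = 6.
  3 = 3*1 + 0, so a_3 = 3.
so x = [3; 2, 6, 3].
Convergents (p_i = a_i*p_{i-1} + p_{i-2}, q_i = a_i*q_{i-1} + q_{i-2} with p_{-2}=0, p_{-1}=1, q_{-2}=1, q_{-1}=0), until the denominator exceeds 27:
  i=0: a_0=3, p_0 = 3*1 + 0 = 3, q_0 = 3*0 + 1 = 1.
  i=1: a_1=2, p_1 = 2*3 + 1 = 7, q_1 = 2*1 + 0 = 2.
  i=2: a_2=6, p_2 = 6*7 + 3 = 45, q_2 = 6*2 + 1 = 13.
  i=3: a_3=3, p_3 = 3*45 + 7 = 142, q_3 = 3*13 + 2 = 41.
q_3 = 41 > 27, so the last convergent with denominator <= 27 is p_2/q_2 = 45/13.
The closest fraction with denominator <= 27 is either p_2/q_2 or the intermediate fraction (k*p_2 + p_1)/(k*q_2 + q_1) with the largest k >= 1 whose denominator stays <= 27; these approach x as k grows, and every other convergent or intermediate fraction in range is farther away.
Largest k: floor((27 - q_1)/q_2) = floor((27 - 2)/13) = 1.
That gives (1*45 + 7)/(1*13 + 2) = 52/15.
Compare the errors: |x - 45/13| = |142*13 - 45*41|/(41*13) = 1/533, and |x - 52/15| = |142*15 - 52*41|/(41*15) = 2/615.
Cross-multiplying, 1*615 = 615 < 1066 = 2*533, so 1/533 is smaller: the convergent 45/13 is closer to x than 52/15.

45/13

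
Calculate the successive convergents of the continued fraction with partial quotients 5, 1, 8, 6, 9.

5/1, 6/1, 53/9, 324/55, 2969/504

Using the convergent recurrence p_i = a_i*p_{i-1} + p_{i-2}, q_i = a_i*q_{i-1} + q_{i-2} with p_{-2}=0, p_{-1}=1, q_{-2}=1, q_{-1}=0:
  i=0: a_0=5, p_0 = 5*1 + 0 = 5, q_0 = 5*0 + 1 = 1.
  i=1: a_1=1, p_1 = 1*5 + 1 = 6, q_1 = 1*1 + 0 = 1.
  i=2: a_2=8, p_2 = 8*6 + 5 = 53, q_2 = 8*1 + 1 = 9.
  i=3: a_3=6, p_3 = 6*53 + 6 = 324, q_3 = 6*9 + 1 = 55.
  i=4: a_4=9, p_4 = 9*324 + 53 = 2969, q_4 = 9*55 + 9 = 504.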